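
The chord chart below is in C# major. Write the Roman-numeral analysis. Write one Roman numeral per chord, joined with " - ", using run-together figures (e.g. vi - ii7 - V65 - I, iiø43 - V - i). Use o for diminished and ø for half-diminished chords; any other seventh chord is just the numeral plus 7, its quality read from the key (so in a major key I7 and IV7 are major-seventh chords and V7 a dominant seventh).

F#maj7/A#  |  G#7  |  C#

F#maj7/A#: major seventh chord on F# = scale degree 4 → IV65.
G#7: root G# is the dominant; dominant seventh chord there is V7.
C#: major triad on C# = scale degree 1 → I.

IV65 - V7 - I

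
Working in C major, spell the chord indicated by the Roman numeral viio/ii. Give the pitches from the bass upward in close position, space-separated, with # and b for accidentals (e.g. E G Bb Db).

The slash marks an applied leading-tone chord: viio of ii. In C major, ii is D, so the leading tone to it is C#, a half step below.
Building a diminished triad on C# gives C#-E-G.

C# E G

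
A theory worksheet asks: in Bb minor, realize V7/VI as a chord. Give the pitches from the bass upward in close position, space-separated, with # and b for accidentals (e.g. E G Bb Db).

V7/VI is a secondary dominant — the dominant seventh of VI. VI in Bb minor is Gb, so the applied chord's root is Db, a perfect fifth above.
Building a dominant seventh chord on Db gives Db-F-Ab-Cb.

Db F Ab Cb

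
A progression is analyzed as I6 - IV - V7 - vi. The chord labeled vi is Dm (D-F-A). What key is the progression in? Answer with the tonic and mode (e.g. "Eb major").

The chord Dm is a minor triad rooted on D; its label is vi.
vi on D implies D is the submediant; that puts the tonic at F, and the lowercase numeral fits major mode.

F major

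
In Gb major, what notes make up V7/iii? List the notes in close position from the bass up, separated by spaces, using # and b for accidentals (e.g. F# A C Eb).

The slash means an applied dominant: we want the dominant of iii. In Gb major, iii is Bb minor, and its dominant is built on F.
Building a dominant seventh chord on F gives F-A-C-Eb.

F A C Eb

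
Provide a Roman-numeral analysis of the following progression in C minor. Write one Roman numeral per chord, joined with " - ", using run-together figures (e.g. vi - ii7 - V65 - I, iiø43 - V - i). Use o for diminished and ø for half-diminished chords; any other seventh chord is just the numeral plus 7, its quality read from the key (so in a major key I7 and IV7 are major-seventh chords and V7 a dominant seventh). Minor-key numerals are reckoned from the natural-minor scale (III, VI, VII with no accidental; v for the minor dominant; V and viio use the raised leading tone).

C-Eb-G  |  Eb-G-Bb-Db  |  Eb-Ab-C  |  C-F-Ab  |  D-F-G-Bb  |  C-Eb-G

i - V7/VI - VI64 - iv64 - v43 - i

C-Eb-G has root C, degree 1 in C minor, so i.
Eb-G-Bb-Db: a dominant seventh chord on Eb, the applied dominant of VI → V7/VI.
Eb-Ab-C has root Ab, degree 6 in C minor, so VI64.
C-F-Ab: minor triad on F = scale degree 4 → iv64.
D-F-G-Bb: minor seventh chord on G = scale degree 5 → v43.
C-Eb-G: root C is the tonic; minor triad there is i.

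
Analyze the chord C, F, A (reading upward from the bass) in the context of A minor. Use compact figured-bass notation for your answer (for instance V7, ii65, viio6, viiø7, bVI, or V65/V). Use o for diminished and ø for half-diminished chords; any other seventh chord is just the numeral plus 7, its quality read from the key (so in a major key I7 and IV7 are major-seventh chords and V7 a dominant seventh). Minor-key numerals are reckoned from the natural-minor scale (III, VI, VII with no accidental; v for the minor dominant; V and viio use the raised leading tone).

Stacked in thirds the chord is F-A-C: a major triad on F.
In A minor, F is the submediant; the diatonic major triad there is VI.
With C in the bass the chord is in second inversion, so the figured bass is 64.

VI64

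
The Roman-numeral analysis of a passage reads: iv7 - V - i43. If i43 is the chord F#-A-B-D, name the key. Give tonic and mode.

B minor

The chord Bm7/F# is a minor seventh chord rooted on B; its label is i43.
If B is scale degree 1 and the mode makes that degree carry a minor seventh chord, the tonic is B and the mode is minor.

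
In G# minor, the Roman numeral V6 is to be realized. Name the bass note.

F##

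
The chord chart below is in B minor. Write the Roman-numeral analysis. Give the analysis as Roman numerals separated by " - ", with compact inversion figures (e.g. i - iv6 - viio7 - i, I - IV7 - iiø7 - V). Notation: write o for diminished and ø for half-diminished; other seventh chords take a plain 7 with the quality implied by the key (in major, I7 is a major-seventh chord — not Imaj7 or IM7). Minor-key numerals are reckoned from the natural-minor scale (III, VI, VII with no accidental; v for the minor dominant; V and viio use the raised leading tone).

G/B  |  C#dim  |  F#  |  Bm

G/B has root G, degree 6 in B minor, so VI6.
C#dim has root C#, degree 2 in B minor, so iio.
F#: root F# is the dominant; major triad there is V.
Bm has root B, degree 1 in B minor, so i.

VI6 - iio - V - i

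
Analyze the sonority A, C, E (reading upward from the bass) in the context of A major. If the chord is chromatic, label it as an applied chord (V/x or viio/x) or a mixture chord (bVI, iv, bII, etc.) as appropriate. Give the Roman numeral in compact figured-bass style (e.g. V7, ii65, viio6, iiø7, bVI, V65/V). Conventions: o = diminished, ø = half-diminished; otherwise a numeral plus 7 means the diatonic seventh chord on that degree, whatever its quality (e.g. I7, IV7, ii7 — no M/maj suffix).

i

The pitches A-C-E form a minor triad rooted on A.
A is the first degree of A major. This is the minor tonic, borrowed from the parallel minor.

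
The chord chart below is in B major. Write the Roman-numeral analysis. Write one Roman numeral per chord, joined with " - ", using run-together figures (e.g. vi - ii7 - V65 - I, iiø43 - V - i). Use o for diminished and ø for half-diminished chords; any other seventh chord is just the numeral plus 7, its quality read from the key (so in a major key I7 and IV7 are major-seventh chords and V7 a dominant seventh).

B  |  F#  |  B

I - V - I

B: major triad on B = scale degree 1 → I.
F#: root F# is the dominant; major triad there is V.
B: major triad on B = scale degree 1 → I.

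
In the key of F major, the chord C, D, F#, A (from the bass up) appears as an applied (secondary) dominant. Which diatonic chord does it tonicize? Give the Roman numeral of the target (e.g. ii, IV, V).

ii

The chord is a dominant seventh chord on D.
A dominant resolves down a perfect fifth: D → G. In F major, G is scale degree 2, i.e. ii.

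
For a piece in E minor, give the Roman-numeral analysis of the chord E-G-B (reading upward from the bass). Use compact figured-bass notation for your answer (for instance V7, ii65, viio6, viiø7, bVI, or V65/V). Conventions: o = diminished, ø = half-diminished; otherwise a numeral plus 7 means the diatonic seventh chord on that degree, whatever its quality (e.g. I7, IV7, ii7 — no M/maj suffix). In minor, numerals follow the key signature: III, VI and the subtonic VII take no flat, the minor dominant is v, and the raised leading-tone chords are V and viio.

i

The pitches E-G-B form a minor triad rooted on E.
E is scale degree 1 in E minor, and a minor triad on that degree is written i.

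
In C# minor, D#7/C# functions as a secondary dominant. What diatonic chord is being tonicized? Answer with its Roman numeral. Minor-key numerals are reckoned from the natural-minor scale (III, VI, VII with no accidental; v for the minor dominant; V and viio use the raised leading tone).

V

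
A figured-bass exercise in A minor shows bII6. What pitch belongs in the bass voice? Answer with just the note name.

D

bII in A minor has root Bb; the chord is Bb-D-F.
The figure 6 means first inversion — the third is in the bass.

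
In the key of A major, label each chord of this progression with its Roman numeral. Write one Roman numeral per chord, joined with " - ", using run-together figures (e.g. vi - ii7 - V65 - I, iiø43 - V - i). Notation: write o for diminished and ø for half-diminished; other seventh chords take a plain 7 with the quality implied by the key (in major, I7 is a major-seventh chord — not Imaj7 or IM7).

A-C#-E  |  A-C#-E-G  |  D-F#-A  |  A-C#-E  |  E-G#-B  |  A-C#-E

I - V7/IV - IV - I - V - I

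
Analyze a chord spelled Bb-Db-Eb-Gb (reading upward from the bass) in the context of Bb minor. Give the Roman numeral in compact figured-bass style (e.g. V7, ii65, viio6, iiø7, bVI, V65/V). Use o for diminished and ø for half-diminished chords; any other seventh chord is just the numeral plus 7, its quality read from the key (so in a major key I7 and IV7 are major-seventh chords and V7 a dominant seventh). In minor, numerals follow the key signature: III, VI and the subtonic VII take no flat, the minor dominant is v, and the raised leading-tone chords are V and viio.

Stacked in thirds the chord is Eb-Gb-Bb-Db: a minor seventh chord on Eb.
Eb is scale degree 4 in Bb minor, and a minor seventh chord on that degree is written iv7.
With Bb in the bass the chord is in second inversion, so the figured bass is 43.

iv43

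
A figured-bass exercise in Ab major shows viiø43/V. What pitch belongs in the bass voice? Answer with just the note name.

The applied chord viiø43/V is rooted on D: D-F-Ab-C.
The figure 43 means second inversion — the fifth is in the bass.

Ab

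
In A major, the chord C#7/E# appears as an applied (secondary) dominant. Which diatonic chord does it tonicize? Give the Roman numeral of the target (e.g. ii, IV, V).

The chord is a dominant seventh chord on C#.
A dominant resolves down a perfect fifth: C# → F#. In A major, F# is scale degree 6, i.e. vi.

vi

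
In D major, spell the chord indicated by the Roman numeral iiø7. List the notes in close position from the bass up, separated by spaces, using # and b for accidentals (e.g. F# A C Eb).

E G Bb D

iiø7 is the half-diminished supertonic seventh, borrowed from the parallel minor. In D major that root is E.
So the chord is E-G-Bb-D, a half-diminished seventh chord.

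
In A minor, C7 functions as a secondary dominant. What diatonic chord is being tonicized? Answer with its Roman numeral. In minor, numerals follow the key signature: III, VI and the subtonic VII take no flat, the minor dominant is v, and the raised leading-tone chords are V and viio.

The chord is a dominant seventh chord on C.
A dominant resolves down a perfect fifth: C → F. In A minor, F is scale degree 6, i.e. VI.

VI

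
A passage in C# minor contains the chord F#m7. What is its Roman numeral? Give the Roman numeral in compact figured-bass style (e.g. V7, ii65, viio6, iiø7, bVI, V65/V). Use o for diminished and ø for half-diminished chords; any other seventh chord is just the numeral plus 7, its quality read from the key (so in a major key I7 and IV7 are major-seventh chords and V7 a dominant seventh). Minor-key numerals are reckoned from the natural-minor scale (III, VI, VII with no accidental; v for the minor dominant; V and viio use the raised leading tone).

iv7

Stacked in thirds the chord is F#-A-C#-E: a minor seventh chord on F#.
In C# minor, F# is the subdominant; the diatonic minor seventh chord there is iv7.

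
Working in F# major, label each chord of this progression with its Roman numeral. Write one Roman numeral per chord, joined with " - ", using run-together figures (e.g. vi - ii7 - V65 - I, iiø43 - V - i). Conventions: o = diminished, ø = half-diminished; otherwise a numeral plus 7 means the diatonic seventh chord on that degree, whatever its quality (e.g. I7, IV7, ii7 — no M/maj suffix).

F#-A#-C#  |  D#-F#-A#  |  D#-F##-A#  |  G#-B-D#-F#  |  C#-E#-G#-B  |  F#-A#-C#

I - vi - V/ii - ii7 - V7 - I

F#-A#-C# has root F#, degree 1 in F# major, so I.
D#-F#-A# has root D#, degree 6 in F# major, so vi.
D#-F##-A# is the secondary dominant of ii (major triad on D#): V/ii.
G#-B-D#-F#: minor seventh chord on G# = scale degree 2 → ii7.
C#-E#-G#-B has root C#, degree 5 in F# major, so V7.
F#-A#-C#: major triad on F# = scale degree 1 → I.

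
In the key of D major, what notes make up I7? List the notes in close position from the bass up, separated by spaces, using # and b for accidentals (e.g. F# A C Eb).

In D major, the first degree is D, and the diatonic chord built there is a major seventh chord.
That chord is spelled D-F#-A-C#.

D F# A C#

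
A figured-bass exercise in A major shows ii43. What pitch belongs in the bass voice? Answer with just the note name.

ii in A major has root B; the chord is B-D-F#-A.
The figure 43 means second inversion — the fifth is in the bass.

F#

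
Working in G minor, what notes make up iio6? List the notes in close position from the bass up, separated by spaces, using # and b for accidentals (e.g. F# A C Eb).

In G minor, scale degree 2 is A, and the diatonic chord built there is a diminished triad.
Stacking thirds from A gives A-C-Eb.
With the 6 figure the chord is in first inversion; from the bass C upward in close position it reads C-Eb-A.

C Eb A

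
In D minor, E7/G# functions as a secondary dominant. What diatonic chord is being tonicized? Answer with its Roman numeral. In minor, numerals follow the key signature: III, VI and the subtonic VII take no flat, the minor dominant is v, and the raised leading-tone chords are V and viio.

The chord is a dominant seventh chord on E.
A dominant resolves down a perfect fifth: E → A. In D minor, A is scale degree 5, i.e. V.

V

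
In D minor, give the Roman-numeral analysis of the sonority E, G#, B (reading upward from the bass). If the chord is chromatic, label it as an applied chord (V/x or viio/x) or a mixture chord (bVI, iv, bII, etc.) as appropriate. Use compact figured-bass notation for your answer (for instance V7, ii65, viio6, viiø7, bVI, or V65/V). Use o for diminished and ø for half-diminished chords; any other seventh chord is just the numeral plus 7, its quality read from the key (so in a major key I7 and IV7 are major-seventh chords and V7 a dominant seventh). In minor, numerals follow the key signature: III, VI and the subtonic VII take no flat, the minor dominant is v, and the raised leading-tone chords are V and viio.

V/V

The pitches E-G#-B form a major triad rooted on E.
E is not a diatonic chord root with this quality in D minor, but it lies a perfect fifth above A (V), so the chord functions as an applied dominant of V.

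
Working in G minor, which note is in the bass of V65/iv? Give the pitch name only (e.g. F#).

B

The applied chord V65/iv is rooted on G: G-B-D-F.
The figure 65 means first inversion — the third is in the bass.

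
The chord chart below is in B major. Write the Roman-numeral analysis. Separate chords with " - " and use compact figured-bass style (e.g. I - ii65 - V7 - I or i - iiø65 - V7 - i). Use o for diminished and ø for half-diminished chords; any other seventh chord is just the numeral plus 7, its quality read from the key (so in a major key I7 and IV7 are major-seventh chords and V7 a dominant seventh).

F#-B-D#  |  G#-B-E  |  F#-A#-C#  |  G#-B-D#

F#-B-D#: root B is the tonic; major triad there is I64.
G#-B-E has root E, degree 4 in B major, so IV6.
F#-A#-C#: root F# is the dominant; major triad there is V.
G#-B-D#: root G# is the submediant; minor triad there is vi.

I64 - IV6 - V - vi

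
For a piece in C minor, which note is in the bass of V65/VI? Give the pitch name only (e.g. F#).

G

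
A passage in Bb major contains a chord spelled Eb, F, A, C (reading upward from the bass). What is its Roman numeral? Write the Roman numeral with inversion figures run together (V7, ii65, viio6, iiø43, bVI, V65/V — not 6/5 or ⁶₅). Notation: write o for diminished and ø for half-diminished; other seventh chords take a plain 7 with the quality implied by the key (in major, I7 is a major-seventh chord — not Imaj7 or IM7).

The pitches F-A-C-Eb form a dominant seventh chord rooted on F.
In Bb major, F is the dominant; the diatonic dominant seventh chord there is V7.
With Eb in the bass the chord is in third inversion, so the figured bass is 42.

V42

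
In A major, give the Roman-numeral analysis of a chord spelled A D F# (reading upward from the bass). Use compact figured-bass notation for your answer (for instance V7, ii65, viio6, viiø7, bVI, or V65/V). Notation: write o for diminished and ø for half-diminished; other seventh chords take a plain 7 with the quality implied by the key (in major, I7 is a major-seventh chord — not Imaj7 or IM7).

Stacked in thirds the chord is D-F#-A: a major triad on D.
In A major, D is the subdominant; the diatonic major triad there is IV.
With A in the bass the chord is in second inversion, so the figured bass is 64.

IV64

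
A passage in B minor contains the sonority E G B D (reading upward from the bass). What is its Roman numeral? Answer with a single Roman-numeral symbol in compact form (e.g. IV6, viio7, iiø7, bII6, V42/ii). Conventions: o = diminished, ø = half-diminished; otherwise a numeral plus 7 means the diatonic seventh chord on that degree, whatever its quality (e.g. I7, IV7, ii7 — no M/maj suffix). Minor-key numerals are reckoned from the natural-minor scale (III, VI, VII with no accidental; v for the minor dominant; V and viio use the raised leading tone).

Stacked in thirds the chord is E-G-B-D: a minor seventh chord on E.
E is scale degree 4 in B minor, and a minor seventh chord on that degree is written iv7.

iv7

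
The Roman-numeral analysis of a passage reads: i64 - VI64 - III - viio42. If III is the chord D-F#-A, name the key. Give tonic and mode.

B minor

III is given as D-F#-A — a major triad with root D.
If D is scale degree 3 and the mode makes that degree carry a major triad, the tonic is B and the mode is minor.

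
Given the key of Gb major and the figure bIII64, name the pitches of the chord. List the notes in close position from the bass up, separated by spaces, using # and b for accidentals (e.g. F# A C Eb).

Fb Bbb Db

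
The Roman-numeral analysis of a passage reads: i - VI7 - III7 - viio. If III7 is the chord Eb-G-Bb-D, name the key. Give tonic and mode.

C minor

The chord Ebmaj7 is a major seventh chord rooted on Eb; its label is III7.
III7 on Eb implies Eb is the mediant; that puts the tonic at C, and the uppercase numeral fits minor mode.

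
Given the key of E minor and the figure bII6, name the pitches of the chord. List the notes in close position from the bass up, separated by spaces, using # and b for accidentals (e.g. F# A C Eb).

bII6 is the Neapolitan sixth — a major triad on the lowered second degree, here in its customary first inversion. In E minor that root is F.
So the chord is F-A-C.
The figured bass 6 indicates first inversion, placing the third (A) in the bass: A-C-F.

A C F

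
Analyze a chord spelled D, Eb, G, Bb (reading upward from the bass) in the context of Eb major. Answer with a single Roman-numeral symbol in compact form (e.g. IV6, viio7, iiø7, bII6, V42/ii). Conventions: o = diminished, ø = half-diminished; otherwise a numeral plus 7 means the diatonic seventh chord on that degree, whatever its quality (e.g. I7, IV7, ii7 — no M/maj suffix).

Stacked in thirds the chord is Eb-G-Bb-D: a major seventh chord on Eb.
In Eb major, Eb is the tonic; the diatonic major seventh chord there is I7.
With D in the bass the chord is in third inversion, so the figured bass is 42.

I42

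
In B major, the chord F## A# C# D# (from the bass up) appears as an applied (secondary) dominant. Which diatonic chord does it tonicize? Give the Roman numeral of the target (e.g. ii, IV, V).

vi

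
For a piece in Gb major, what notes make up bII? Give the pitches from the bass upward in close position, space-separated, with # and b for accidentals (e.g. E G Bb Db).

bII is the Neapolitan chord — a major triad on the lowered second degree. In Gb major that root is Abb.
So the chord is Abb-Cb-Ebb.

Abb Cb Ebb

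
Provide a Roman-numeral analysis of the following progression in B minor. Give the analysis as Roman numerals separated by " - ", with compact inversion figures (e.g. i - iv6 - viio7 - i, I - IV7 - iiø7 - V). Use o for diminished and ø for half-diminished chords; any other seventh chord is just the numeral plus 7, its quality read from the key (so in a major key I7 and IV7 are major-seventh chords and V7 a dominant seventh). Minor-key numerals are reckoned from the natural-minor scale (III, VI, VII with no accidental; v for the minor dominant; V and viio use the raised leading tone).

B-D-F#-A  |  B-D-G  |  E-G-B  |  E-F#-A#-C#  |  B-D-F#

i7 - VI6 - iv - V42 - i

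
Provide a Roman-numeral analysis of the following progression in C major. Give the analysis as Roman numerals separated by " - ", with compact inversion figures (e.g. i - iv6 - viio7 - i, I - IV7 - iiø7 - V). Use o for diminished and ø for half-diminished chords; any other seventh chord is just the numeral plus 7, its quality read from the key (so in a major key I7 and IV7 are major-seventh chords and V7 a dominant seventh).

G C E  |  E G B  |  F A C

G-C-E: root C is the tonic; major triad there is I64.
E-G-B: root E is the mediant; minor triad there is iii.
F-A-C: major triad on F = scale degree 4 → IV.

I64 - iii - IV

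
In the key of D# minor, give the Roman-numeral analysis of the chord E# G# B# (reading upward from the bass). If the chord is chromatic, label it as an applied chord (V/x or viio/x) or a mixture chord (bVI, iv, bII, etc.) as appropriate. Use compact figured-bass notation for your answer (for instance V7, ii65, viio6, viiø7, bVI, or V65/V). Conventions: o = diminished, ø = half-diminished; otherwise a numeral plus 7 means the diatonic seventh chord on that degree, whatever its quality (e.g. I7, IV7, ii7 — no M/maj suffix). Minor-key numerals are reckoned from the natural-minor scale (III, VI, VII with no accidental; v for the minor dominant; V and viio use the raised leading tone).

The pitches E#-G#-B# form a minor triad rooted on E#.
E# is the second degree of D# minor. This is the minor supertonic, borrowed from the parallel major (the Dorian ii).

ii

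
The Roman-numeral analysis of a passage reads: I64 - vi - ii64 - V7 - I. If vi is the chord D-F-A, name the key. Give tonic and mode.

The chord Dm is a minor triad rooted on D; its label is vi.
If D is scale degree 6 and the mode makes that degree carry a minor triad, the tonic is F and the mode is major.

F major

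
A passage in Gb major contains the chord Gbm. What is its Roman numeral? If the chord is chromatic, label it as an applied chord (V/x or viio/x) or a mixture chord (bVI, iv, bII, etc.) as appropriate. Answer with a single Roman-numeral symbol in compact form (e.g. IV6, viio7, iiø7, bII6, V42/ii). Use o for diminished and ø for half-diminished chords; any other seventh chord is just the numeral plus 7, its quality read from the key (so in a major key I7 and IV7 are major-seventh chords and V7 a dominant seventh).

The pitches Gb-Bbb-Db form a minor triad rooted on Gb.
Gb is the first degree of Gb major. This is the minor tonic, borrowed from the parallel minor.

i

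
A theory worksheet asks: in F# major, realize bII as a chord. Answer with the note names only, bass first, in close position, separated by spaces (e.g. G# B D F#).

Scale degree 2 in F# major is G#; lowering it a half step gives G. bII is the Neapolitan chord — a major triad on the lowered second degree.
So the chord is G-B-D, a major triad.

G B D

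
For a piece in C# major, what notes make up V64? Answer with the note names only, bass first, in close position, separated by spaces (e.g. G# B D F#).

The numeral's case and figure indicate a major triad. In C# major its root, scale degree 5, is G#.
Stacking thirds from G# gives G#-B#-D#.
With the 64 figure the chord is in second inversion; from the bass D# upward in close position it reads D#-G#-B#.

D# G# B#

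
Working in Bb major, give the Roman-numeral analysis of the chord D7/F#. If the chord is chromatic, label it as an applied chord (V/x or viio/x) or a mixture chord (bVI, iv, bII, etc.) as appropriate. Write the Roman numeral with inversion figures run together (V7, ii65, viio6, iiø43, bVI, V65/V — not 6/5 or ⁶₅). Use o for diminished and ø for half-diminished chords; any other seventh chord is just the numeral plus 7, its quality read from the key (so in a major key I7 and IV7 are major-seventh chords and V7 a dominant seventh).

The pitches D-F#-A-C form a dominant seventh chord rooted on D.
D is not a diatonic chord root with this quality in Bb major, but it lies a perfect fifth above G (vi), so the chord functions as an applied dominant of vi.
With F# in the bass the chord is in first inversion, so the figured bass is 65.

V65/vi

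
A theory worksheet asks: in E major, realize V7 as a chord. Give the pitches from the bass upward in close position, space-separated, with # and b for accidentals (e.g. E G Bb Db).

B D# F# A

In E major, scale degree 5 is B, and the diatonic chord built there is a dominant seventh chord.
That chord is spelled B-D#-F#-A.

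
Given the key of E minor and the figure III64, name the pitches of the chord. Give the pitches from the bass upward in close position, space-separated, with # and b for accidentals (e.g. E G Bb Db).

D G B

In E minor, scale degree 3 is G, and the diatonic chord built there is a major triad.
That chord is spelled G-B-D.
With the 64 figure the chord is in second inversion; from the bass D upward in close position it reads D-G-B.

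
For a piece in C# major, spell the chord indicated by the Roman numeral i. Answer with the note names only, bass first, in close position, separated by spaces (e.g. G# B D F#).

Scale degree 1 in C# major is C#; here the chord built on it is altered to a minor triad. i is the minor tonic, borrowed from the parallel minor.
So the chord is C#-E-G#, a minor triad.

C# E G#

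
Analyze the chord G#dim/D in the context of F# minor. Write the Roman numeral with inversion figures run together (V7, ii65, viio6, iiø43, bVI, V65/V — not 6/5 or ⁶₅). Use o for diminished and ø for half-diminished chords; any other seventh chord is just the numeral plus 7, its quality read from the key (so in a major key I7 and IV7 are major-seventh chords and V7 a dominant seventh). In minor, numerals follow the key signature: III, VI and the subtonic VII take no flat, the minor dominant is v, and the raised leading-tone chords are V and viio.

iio64

The pitches G#-B-D form a diminished triad rooted on G#.
G# is scale degree 2 in F# minor, and a diminished triad on that degree is written iio.
With D in the bass the chord is in second inversion, so the figured bass is 64.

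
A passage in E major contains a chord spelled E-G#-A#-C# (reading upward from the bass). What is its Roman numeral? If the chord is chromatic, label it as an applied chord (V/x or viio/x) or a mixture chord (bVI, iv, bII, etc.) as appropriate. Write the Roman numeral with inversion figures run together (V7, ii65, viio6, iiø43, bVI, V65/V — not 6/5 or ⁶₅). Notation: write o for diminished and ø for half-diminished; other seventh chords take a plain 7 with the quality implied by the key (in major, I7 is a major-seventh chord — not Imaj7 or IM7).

Stacked in thirds the chord is A#-C#-E-G#: a half-diminished seventh chord on A#.
A# sits a half step below B (V in E major); a diminished chord there is the applied leading-tone chord of V.
With E in the bass the chord is in second inversion, so the figured bass is 43.

viiø43/V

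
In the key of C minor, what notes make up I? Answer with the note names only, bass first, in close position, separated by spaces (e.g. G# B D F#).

Scale degree 1 in C minor is C; here the chord built on it is altered to a major triad. I is the major tonic (Picardy third), borrowed from the parallel major.
So the chord is C-E-G.

C E G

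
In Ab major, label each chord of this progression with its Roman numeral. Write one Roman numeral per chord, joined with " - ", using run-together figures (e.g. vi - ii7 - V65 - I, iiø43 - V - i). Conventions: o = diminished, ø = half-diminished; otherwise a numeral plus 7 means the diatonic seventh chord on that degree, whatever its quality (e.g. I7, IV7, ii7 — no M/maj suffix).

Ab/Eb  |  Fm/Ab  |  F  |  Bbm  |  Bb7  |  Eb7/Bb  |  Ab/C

Ab/Eb has root Ab, degree 1 in Ab major, so I64.
Fm/Ab: root F is the submediant; minor triad there is vi6.
F: a major triad on F, the applied dominant of ii → V/ii.
Bbm has root Bb, degree 2 in Ab major, so ii.
Bb7: chromatic; Bb is V of V, so V7/V.
Eb7/Bb has root Eb, degree 5 in Ab major, so V43.
Ab/C: root Ab is the tonic; major triad there is I6.

I64 - vi6 - V/ii - ii - V7/V - V43 - I6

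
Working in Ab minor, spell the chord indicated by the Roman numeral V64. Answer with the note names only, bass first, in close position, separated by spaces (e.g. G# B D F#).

Bb Eb G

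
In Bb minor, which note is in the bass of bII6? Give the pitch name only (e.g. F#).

bII in Bb minor has root Cb; the chord is Cb-Eb-Gb.
The figure 6 means first inversion — the third is in the bass.

Eb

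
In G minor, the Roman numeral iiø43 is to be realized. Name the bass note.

Eb

iiø in G minor has root A; the chord is A-C-Eb-G.
The figure 43 means second inversion — the fifth is in the bass.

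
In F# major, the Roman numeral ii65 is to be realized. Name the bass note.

B

ii in F# major has root G#; the chord is G#-B-D#-F#.
The figure 65 means first inversion — the third is in the bass.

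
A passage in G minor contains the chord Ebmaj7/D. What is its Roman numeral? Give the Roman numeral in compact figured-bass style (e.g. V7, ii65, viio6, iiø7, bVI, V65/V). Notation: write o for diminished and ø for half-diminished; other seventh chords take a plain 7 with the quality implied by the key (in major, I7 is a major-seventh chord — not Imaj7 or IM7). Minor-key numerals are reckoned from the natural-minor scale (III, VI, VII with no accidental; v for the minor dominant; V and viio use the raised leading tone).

VI42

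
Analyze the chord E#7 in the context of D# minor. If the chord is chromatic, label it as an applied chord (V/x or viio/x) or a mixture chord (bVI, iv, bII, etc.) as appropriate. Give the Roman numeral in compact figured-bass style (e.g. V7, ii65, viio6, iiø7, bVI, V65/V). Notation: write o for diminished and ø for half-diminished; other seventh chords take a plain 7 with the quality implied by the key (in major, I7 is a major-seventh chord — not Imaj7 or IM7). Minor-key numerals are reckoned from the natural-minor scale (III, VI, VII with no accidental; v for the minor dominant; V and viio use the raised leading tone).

Stacked in thirds the chord is E#-G##-B#-D#: a dominant seventh chord on E#.
E# is not a diatonic chord root with this quality in D# minor, but it lies a perfect fifth above A# (V), so the chord functions as an applied dominant of V.

V7/V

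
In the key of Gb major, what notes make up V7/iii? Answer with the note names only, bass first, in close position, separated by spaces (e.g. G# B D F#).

F A C Eb

V7/iii is a secondary dominant — the dominant seventh of iii. iii in Gb major is Bb, so the applied chord's root is F, a perfect fifth above.
Building a dominant seventh chord on F gives F-A-C-Eb.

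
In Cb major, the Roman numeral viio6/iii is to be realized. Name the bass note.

F

The applied chord viio6/iii is rooted on D: D-F-Ab.
The figure 6 means first inversion — the third is in the bass.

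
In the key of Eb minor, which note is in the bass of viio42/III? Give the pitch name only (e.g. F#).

The applied chord viio42/III is rooted on F: F-Ab-Cb-Ebb.
The figure 42 means third inversion — the seventh is in the bass.

Ebb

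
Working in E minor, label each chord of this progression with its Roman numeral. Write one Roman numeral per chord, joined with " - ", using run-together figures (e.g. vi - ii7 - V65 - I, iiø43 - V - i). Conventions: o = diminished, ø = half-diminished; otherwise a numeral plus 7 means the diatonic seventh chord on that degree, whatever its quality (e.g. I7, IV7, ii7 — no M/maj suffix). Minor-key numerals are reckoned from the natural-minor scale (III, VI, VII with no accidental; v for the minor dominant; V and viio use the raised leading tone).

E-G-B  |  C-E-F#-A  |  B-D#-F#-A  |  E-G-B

i - iiø43 - V7 - i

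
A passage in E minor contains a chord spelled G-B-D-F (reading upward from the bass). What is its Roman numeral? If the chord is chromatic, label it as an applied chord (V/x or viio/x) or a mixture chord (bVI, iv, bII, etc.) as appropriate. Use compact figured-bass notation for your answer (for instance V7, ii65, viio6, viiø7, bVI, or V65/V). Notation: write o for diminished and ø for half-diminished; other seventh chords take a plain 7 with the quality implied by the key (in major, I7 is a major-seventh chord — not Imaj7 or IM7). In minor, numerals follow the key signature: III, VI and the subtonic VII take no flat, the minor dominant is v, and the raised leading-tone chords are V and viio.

V7/VI

Stacked in thirds the chord is G-B-D-F: a dominant seventh chord on G.
G is not a diatonic chord root with this quality in E minor, but it lies a perfect fifth above C (VI), so the chord functions as an applied dominant of VI.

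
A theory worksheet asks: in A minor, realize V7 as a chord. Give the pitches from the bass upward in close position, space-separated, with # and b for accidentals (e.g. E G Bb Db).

In A minor, scale degree 5 is E. The dominant is major (leading tone raised), so V is a dominant seventh chord.
Stacking thirds from E gives E-G#-B-D.

E G# B D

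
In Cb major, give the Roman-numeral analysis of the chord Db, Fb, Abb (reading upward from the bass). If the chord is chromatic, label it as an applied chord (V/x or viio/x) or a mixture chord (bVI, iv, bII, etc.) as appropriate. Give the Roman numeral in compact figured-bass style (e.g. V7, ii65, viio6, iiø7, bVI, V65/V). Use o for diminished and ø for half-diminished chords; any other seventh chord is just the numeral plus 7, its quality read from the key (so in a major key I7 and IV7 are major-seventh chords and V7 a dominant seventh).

iio

Stacked in thirds the chord is Db-Fb-Abb: a diminished triad on Db.
Db is the second degree of Cb major. This is the diminished supertonic triad, borrowed from the parallel minor.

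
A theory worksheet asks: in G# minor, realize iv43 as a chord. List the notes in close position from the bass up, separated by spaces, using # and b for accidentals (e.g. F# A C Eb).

In G# minor, the subdominant is C#, and the diatonic chord built there is a minor seventh chord.
Stacking thirds from C# gives C#-E-G#-B.
With the 43 figure the chord is in second inversion; from the bass G# upward in close position it reads G#-B-C#-E.

G# B C# E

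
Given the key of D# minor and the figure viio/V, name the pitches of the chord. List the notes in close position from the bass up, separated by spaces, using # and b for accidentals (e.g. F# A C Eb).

G## B# D#

The slash marks an applied leading-tone chord: viio of V. In D# minor, V is A#, so the leading tone to it is G##, a half step below.
Building a diminished triad on G## gives G##-B#-D#.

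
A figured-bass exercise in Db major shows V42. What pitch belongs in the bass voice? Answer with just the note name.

V in Db major has root Ab; the chord is Ab-C-Eb-Gb.
The figure 42 means third inversion — the seventh is in the bass.

Gb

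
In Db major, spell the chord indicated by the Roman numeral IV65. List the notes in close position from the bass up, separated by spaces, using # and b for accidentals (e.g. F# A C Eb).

Bb Db F Gb

The numeral's case and figure indicate a major seventh chord. In Db major its root, the fourth degree, is Gb.
That chord is spelled Gb-Bb-Db-F.
With the 65 figure the chord is in first inversion; from the bass Bb upward in close position it reads Bb-Db-F-Gb.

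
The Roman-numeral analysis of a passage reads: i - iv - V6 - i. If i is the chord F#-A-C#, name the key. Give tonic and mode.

F# minor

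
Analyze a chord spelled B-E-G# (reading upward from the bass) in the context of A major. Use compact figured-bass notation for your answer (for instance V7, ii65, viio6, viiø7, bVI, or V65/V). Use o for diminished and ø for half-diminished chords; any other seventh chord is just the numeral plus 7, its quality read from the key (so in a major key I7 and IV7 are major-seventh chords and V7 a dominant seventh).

V64

Stacked in thirds the chord is E-G#-B: a major triad on E.
E is scale degree 5 in A major, and a major triad on that degree is written V.
With B in the bass the chord is in second inversion, so the figured bass is 64.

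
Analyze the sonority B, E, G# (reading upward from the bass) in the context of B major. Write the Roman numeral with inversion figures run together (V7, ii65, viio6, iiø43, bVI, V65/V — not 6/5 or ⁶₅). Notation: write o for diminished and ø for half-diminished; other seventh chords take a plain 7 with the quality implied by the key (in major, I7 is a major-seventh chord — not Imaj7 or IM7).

The pitches E-G#-B form a major triad rooted on E.
E is scale degree 4 in B major, and a major triad on that degree is written IV.
With B in the bass the chord is in second inversion, so the figured bass is 64.

IV64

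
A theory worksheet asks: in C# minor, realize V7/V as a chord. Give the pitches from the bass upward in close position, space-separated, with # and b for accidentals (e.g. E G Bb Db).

D# F## A# C#

The slash means an applied dominant: we want the dominant of V. In C# minor, V is G# major, and its dominant is built on D#.
Building a dominant seventh chord on D# gives D#-F##-A#-C#.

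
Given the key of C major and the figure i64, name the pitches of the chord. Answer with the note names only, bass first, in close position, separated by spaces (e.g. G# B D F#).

G C Eb

i64 is the minor tonic, borrowed from the parallel minor. In C major that root is C.
So the chord is C-Eb-G, a minor triad.
With the 64 figure the chord is in second inversion; from the bass G upward in close position it reads G-C-Eb.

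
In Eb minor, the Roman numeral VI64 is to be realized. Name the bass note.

VI in Eb minor has root Cb; the chord is Cb-Eb-Gb.
The figure 64 means second inversion — the fifth is in the bass.

Gb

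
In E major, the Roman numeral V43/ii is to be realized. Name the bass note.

The applied chord V43/ii is rooted on C#: C#-E#-G#-B.
The figure 43 means second inversion — the fifth is in the bass.

G#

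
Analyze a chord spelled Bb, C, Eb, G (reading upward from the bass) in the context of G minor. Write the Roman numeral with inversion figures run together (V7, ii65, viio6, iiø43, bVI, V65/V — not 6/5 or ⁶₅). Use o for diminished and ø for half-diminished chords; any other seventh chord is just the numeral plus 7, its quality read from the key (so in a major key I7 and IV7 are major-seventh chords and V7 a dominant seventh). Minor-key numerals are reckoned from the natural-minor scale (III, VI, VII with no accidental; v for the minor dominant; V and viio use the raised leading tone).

iv42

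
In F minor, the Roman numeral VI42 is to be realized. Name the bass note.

C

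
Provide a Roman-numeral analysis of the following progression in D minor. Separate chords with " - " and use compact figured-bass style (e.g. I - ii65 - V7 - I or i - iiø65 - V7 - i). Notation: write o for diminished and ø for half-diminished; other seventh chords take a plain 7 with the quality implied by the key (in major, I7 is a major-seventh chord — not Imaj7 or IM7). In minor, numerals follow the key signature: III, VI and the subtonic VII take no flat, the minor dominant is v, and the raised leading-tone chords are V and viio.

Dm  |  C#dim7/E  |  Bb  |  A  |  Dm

i - viio65 - VI - V - i

Dm: minor triad on D = scale degree 1 → i.
C#dim7/E: root C# is the leading tone; fully diminished seventh chord there is viio65.
Bb has root Bb, degree 6 in D minor, so VI.
A: major triad on A = scale degree 5 → V.
Dm: minor triad on D = scale degree 1 → i.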